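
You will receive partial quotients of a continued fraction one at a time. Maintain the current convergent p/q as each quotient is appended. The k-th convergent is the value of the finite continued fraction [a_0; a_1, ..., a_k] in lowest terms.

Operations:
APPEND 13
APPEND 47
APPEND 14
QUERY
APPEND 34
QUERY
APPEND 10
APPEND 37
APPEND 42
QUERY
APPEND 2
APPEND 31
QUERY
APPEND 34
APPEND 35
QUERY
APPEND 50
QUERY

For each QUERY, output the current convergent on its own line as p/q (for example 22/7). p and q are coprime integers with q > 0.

8581/659
292366/22453
4571914127/351111921
291402933774/22379038849
347384735598629/26678305509239
17379153732293303/1334676873361104

APPEND 13: p_0 = 13·1 + 0 = 13, q_0 = 13·0 + 1 = 1 → 13/1
APPEND 47: p_1 = 47·13 + 1 = 612, q_1 = 47·1 + 0 = 47 → 612/47
APPEND 14: p_2 = 14·612 + 13 = 8581, q_2 = 14·47 + 1 = 659 → 8581/659
APPEND 34: p_3 = 34·8581 + 612 = 292366, q_3 = 34·659 + 47 = 22453 → 292366/22453
APPEND 10: p_4 = 10·292366 + 8581 = 2932241, q_4 = 10·22453 + 659 = 225189 → 2932241/225189
APPEND 37: p_5 = 37·2932241 + 292366 = 108785283, q_5 = 37·225189 + 22453 = 8354446 → 108785283/8354446
APPEND 42: p_6 = 42·108785283 + 2932241 = 4571914127, q_6 = 42·8354446 + 225189 = 351111921 → 4571914127/351111921
APPEND 2: p_7 = 2·4571914127 + 108785283 = 9252613537, q_7 = 2·351111921 + 8354446 = 710578288 → 9252613537/710578288
APPEND 31: p_8 = 31·9252613537 + 4571914127 = 291402933774, q_8 = 31·710578288 + 351111921 = 22379038849 → 291402933774/22379038849
APPEND 34: p_9 = 34·291402933774 + 9252613537 = 9916952361853, q_9 = 34·22379038849 + 710578288 = 761597899154 → 9916952361853/761597899154
APPEND 35: p_10 = 35·9916952361853 + 291402933774 = 347384735598629, q_10 = 35·761597899154 + 22379038849 = 26678305509239 → 347384735598629/26678305509239
APPEND 50: p_11 = 50·347384735598629 + 9916952361853 = 17379153732293303, q_11 = 50·26678305509239 + 761597899154 = 1334676873361104 → 17379153732293303/1334676873361104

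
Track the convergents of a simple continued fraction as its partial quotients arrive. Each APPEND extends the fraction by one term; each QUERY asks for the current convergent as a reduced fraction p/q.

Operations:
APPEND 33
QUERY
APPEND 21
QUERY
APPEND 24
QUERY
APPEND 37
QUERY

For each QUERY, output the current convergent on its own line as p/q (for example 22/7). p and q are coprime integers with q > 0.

APPEND 33: p_0 = 33·1 + 0 = 33, q_0 = 33·0 + 1 = 1 → 33/1
APPEND 21: p_1 = 21·33 + 1 = 694, q_1 = 21·1 + 0 = 21 → 694/21
APPEND 24: p_2 = 24·694 + 33 = 16689, q_2 = 24·21 + 1 = 505 → 16689/505
APPEND 37: p_3 = 37·16689 + 694 = 618187, q_3 = 37·505 + 21 = 18706 → 618187/18706

33/1
694/21
16689/505
618187/18706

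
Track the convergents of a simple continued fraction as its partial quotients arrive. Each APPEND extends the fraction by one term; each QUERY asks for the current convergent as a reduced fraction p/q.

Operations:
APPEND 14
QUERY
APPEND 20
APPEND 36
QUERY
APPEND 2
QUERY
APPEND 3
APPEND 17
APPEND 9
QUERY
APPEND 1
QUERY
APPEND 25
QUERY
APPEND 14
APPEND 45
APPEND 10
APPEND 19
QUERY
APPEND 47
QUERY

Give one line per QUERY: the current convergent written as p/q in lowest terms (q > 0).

14/1
10130/721
20541/1462
11234831/799636
12475173/887917
323114156/22997561
39135450700994/2785454917545
1841415183172285/131062218150946

APPEND 14: p_0 = 14·1 + 0 = 14, q_0 = 14·0 + 1 = 1 → 14/1
APPEND 20: p_1 = 20·14 + 1 = 281, q_1 = 20·1 + 0 = 20 → 281/20
APPEND 36: p_2 = 36·281 + 14 = 10130, q_2 = 36·20 + 1 = 721 → 10130/721
APPEND 2: p_3 = 2·10130 + 281 = 20541, q_3 = 2·721 + 20 = 1462 → 20541/1462
APPEND 3: p_4 = 3·20541 + 10130 = 71753, q_4 = 3·1462 + 721 = 5107 → 71753/5107
APPEND 17: p_5 = 17·71753 + 20541 = 1240342, q_5 = 17·5107 + 1462 = 88281 → 1240342/88281
APPEND 9: p_6 = 9·1240342 + 71753 = 11234831, q_6 = 9·88281 + 5107 = 799636 → 11234831/799636
APPEND 1: p_7 = 1·11234831 + 1240342 = 12475173, q_7 = 1·799636 + 88281 = 887917 → 12475173/887917
APPEND 25: p_8 = 25·12475173 + 11234831 = 323114156, q_8 = 25·887917 + 799636 = 22997561 → 323114156/22997561
APPEND 14: p_9 = 14·323114156 + 12475173 = 4536073357, q_9 = 14·22997561 + 887917 = 322853771 → 4536073357/322853771
APPEND 45: p_10 = 45·4536073357 + 323114156 = 204446415221, q_10 = 45·322853771 + 22997561 = 14551417256 → 204446415221/14551417256
APPEND 10: p_11 = 10·204446415221 + 4536073357 = 2049000225567, q_11 = 10·14551417256 + 322853771 = 145837026331 → 2049000225567/145837026331
APPEND 19: p_12 = 19·2049000225567 + 204446415221 = 39135450700994, q_12 = 19·145837026331 + 14551417256 = 2785454917545 → 39135450700994/2785454917545
APPEND 47: p_13 = 47·39135450700994 + 2049000225567 = 1841415183172285, q_13 = 47·2785454917545 + 145837026331 = 131062218150946 → 1841415183172285/131062218150946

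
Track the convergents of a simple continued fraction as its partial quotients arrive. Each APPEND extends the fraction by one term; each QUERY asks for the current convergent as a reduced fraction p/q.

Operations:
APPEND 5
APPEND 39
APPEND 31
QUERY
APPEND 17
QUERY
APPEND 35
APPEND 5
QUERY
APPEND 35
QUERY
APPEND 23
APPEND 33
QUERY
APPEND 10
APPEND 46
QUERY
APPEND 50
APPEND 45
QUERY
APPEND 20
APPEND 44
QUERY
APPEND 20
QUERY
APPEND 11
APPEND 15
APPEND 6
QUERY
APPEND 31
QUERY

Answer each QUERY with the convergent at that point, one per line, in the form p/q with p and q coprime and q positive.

6081/1210
103573/20609
18259253/3633234
642704991/127885715
489058348509/97313040122
226136720468765/44996781711476
509254500053351135/101331679025797931
449150931168927834919/89372245088811083967
8993215025121031118466/1789473786171898617659
9097040265033250769272891/1810132976978183716623610
283507859174168398930648762/56412515518504562552122809

APPEND 5: p_0 = 5·1 + 0 = 5, q_0 = 5·0 + 1 = 1 → 5/1
APPEND 39: p_1 = 39·5 + 1 = 196, q_1 = 39·1 + 0 = 39 → 196/39
APPEND 31: p_2 = 31·196 + 5 = 6081, q_2 = 31·39 + 1 = 1210 → 6081/1210
APPEND 17: p_3 = 17·6081 + 196 = 103573, q_3 = 17·1210 + 39 = 20609 → 103573/20609
APPEND 35: p_4 = 35·103573 + 6081 = 3631136, q_4 = 35·20609 + 1210 = 722525 → 3631136/722525
APPEND 5: p_5 = 5·3631136 + 103573 = 18259253, q_5 = 5·722525 + 20609 = 3633234 → 18259253/3633234
APPEND 35: p_6 = 35·18259253 + 3631136 = 642704991, q_6 = 35·3633234 + 722525 = 127885715 → 642704991/127885715
APPEND 23: p_7 = 23·642704991 + 18259253 = 14800474046, q_7 = 23·127885715 + 3633234 = 2945004679 → 14800474046/2945004679
APPEND 33: p_8 = 33·14800474046 + 642704991 = 489058348509, q_8 = 33·2945004679 + 127885715 = 97313040122 → 489058348509/97313040122
APPEND 10: p_9 = 10·489058348509 + 14800474046 = 4905383959136, q_9 = 10·97313040122 + 2945004679 = 976075405899 → 4905383959136/976075405899
APPEND 46: p_10 = 46·4905383959136 + 489058348509 = 226136720468765, q_10 = 46·976075405899 + 97313040122 = 44996781711476 → 226136720468765/44996781711476
APPEND 50: p_11 = 50·226136720468765 + 4905383959136 = 11311741407397386, q_11 = 50·44996781711476 + 976075405899 = 2250815160979699 → 11311741407397386/2250815160979699
APPEND 45: p_12 = 45·11311741407397386 + 226136720468765 = 509254500053351135, q_12 = 45·2250815160979699 + 44996781711476 = 101331679025797931 → 509254500053351135/101331679025797931
APPEND 20: p_13 = 20·509254500053351135 + 11311741407397386 = 10196401742474420086, q_13 = 20·101331679025797931 + 2250815160979699 = 2028884395676938319 → 10196401742474420086/2028884395676938319
APPEND 44: p_14 = 44·10196401742474420086 + 509254500053351135 = 449150931168927834919, q_14 = 44·2028884395676938319 + 101331679025797931 = 89372245088811083967 → 449150931168927834919/89372245088811083967
APPEND 20: p_15 = 20·449150931168927834919 + 10196401742474420086 = 8993215025121031118466, q_15 = 20·89372245088811083967 + 2028884395676938319 = 1789473786171898617659 → 8993215025121031118466/1789473786171898617659
APPEND 11: p_16 = 11·8993215025121031118466 + 449150931168927834919 = 99374516207500270138045, q_16 = 11·1789473786171898617659 + 89372245088811083967 = 19773583892979695878216 → 99374516207500270138045/19773583892979695878216
APPEND 15: p_17 = 15·99374516207500270138045 + 8993215025121031118466 = 1499610958137625083189141, q_17 = 15·19773583892979695878216 + 1789473786171898617659 = 298393232180867336790899 → 1499610958137625083189141/298393232180867336790899
APPEND 6: p_18 = 6·1499610958137625083189141 + 99374516207500270138045 = 9097040265033250769272891, q_18 = 6·298393232180867336790899 + 19773583892979695878216 = 1810132976978183716623610 → 9097040265033250769272891/1810132976978183716623610
APPEND 31: p_19 = 31·9097040265033250769272891 + 1499610958137625083189141 = 283507859174168398930648762, q_19 = 31·1810132976978183716623610 + 298393232180867336790899 = 56412515518504562552122809 → 283507859174168398930648762/56412515518504562552122809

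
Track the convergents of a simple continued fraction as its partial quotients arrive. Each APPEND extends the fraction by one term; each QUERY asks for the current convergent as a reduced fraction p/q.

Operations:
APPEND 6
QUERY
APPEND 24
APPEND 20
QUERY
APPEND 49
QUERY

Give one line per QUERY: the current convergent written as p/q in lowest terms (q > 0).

APPEND 6: p_0 = 6·1 + 0 = 6, q_0 = 6·0 + 1 = 1 → 6/1
APPEND 24: p_1 = 24·6 + 1 = 145, q_1 = 24·1 + 0 = 24 → 145/24
APPEND 20: p_2 = 20·145 + 6 = 2906, q_2 = 20·24 + 1 = 481 → 2906/481
APPEND 49: p_3 = 49·2906 + 145 = 142539, q_3 = 49·481 + 24 = 23593 → 142539/23593

6/1
2906/481
142539/23593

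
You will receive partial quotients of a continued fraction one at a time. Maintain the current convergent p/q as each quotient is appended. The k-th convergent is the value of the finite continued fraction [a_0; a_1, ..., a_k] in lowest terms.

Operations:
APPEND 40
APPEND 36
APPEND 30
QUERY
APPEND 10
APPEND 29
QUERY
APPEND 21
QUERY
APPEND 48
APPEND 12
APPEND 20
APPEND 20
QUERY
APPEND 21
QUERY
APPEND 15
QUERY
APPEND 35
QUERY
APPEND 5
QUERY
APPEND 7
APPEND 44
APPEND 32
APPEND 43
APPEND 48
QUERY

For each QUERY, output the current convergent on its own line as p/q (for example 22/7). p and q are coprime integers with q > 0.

43270/1081
12633359/315615
265734680/6638761
61801042737848/1543954866137
1300904275606167/32500058214560
19575365176830353/489044828084537
686438685464668522/17149069041173355
3451768792500172963/86234390033951312
72580493892576503190136575/1813254303934943999668619

APPEND 40: p_0 = 40·1 + 0 = 40, q_0 = 40·0 + 1 = 1 → 40/1
APPEND 36: p_1 = 36·40 + 1 = 1441, q_1 = 36·1 + 0 = 36 → 1441/36
APPEND 30: p_2 = 30·1441 + 40 = 43270, q_2 = 30·36 + 1 = 1081 → 43270/1081
APPEND 10: p_3 = 10·43270 + 1441 = 434141, q_3 = 10·1081 + 36 = 10846 → 434141/10846
APPEND 29: p_4 = 29·434141 + 43270 = 12633359, q_4 = 29·10846 + 1081 = 315615 → 12633359/315615
APPEND 21: p_5 = 21·12633359 + 434141 = 265734680, q_5 = 21·315615 + 10846 = 6638761 → 265734680/6638761
APPEND 48: p_6 = 48·265734680 + 12633359 = 12767897999, q_6 = 48·6638761 + 315615 = 318976143 → 12767897999/318976143
APPEND 12: p_7 = 12·12767897999 + 265734680 = 153480510668, q_7 = 12·318976143 + 6638761 = 3834352477 → 153480510668/3834352477
APPEND 20: p_8 = 20·153480510668 + 12767897999 = 3082378111359, q_8 = 20·3834352477 + 318976143 = 77006025683 → 3082378111359/77006025683
APPEND 20: p_9 = 20·3082378111359 + 153480510668 = 61801042737848, q_9 = 20·77006025683 + 3834352477 = 1543954866137 → 61801042737848/1543954866137
APPEND 21: p_10 = 21·61801042737848 + 3082378111359 = 1300904275606167, q_10 = 21·1543954866137 + 77006025683 = 32500058214560 → 1300904275606167/32500058214560
APPEND 15: p_11 = 15·1300904275606167 + 61801042737848 = 19575365176830353, q_11 = 15·32500058214560 + 1543954866137 = 489044828084537 → 19575365176830353/489044828084537
APPEND 35: p_12 = 35·19575365176830353 + 1300904275606167 = 686438685464668522, q_12 = 35·489044828084537 + 32500058214560 = 17149069041173355 → 686438685464668522/17149069041173355
APPEND 5: p_13 = 5·686438685464668522 + 19575365176830353 = 3451768792500172963, q_13 = 5·17149069041173355 + 489044828084537 = 86234390033951312 → 3451768792500172963/86234390033951312
APPEND 7: p_14 = 7·3451768792500172963 + 686438685464668522 = 24848820232965879263, q_14 = 7·86234390033951312 + 17149069041173355 = 620789799278832539 → 24848820232965879263/620789799278832539
APPEND 44: p_15 = 44·24848820232965879263 + 3451768792500172963 = 1096799859042998860535, q_15 = 44·620789799278832539 + 86234390033951312 = 27400985558302583028 → 1096799859042998860535/27400985558302583028
APPEND 32: p_16 = 32·1096799859042998860535 + 24848820232965879263 = 35122444309608929416383, q_16 = 32·27400985558302583028 + 620789799278832539 = 877452327664961489435 → 35122444309608929416383/877452327664961489435
APPEND 43: p_17 = 43·35122444309608929416383 + 1096799859042998860535 = 1511361905172226963765004, q_17 = 43·877452327664961489435 + 27400985558302583028 = 37757851075151646628733 → 1511361905172226963765004/37757851075151646628733
APPEND 48: p_18 = 48·1511361905172226963765004 + 35122444309608929416383 = 72580493892576503190136575, q_18 = 48·37757851075151646628733 + 877452327664961489435 = 1813254303934943999668619 → 72580493892576503190136575/1813254303934943999668619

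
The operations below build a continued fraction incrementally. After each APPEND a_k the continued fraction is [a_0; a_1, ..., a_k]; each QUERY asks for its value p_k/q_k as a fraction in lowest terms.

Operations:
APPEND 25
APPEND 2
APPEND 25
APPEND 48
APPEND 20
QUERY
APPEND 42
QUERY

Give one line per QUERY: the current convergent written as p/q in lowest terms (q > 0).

APPEND 25: p_0 = 25·1 + 0 = 25, q_0 = 25·0 + 1 = 1 → 25/1
APPEND 2: p_1 = 2·25 + 1 = 51, q_1 = 2·1 + 0 = 2 → 51/2
APPEND 25: p_2 = 25·51 + 25 = 1300, q_2 = 25·2 + 1 = 51 → 1300/51
APPEND 48: p_3 = 48·1300 + 51 = 62451, q_3 = 48·51 + 2 = 2450 → 62451/2450
APPEND 20: p_4 = 20·62451 + 1300 = 1250320, q_4 = 20·2450 + 51 = 49051 → 1250320/49051
APPEND 42: p_5 = 42·1250320 + 62451 = 52575891, q_5 = 42·49051 + 2450 = 2062592 → 52575891/2062592

1250320/49051
52575891/2062592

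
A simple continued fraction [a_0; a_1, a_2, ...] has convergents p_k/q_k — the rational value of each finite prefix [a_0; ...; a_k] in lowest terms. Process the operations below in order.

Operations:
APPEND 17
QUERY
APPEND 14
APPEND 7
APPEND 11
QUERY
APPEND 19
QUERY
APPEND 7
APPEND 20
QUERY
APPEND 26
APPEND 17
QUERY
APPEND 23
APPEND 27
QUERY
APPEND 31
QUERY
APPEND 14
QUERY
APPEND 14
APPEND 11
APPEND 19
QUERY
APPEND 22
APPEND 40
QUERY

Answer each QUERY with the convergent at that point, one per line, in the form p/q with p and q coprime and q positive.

17/1
18829/1103
359441/21056
51057761/2990956
22661681695/1327517923
14131477005244/827819808583
438598335878251/25693024891653
6154508179300758/360530168291725
18303295353085375632/1072204303202461405
16163554140047667061832/946858583095729520125

APPEND 17: p_0 = 17·1 + 0 = 17, q_0 = 17·0 + 1 = 1 → 17/1
APPEND 14: p_1 = 14·17 + 1 = 239, q_1 = 14·1 + 0 = 14 → 239/14
APPEND 7: p_2 = 7·239 + 17 = 1690, q_2 = 7·14 + 1 = 99 → 1690/99
APPEND 11: p_3 = 11·1690 + 239 = 18829, q_3 = 11·99 + 14 = 1103 → 18829/1103
APPEND 19: p_4 = 19·18829 + 1690 = 359441, q_4 = 19·1103 + 99 = 21056 → 359441/21056
APPEND 7: p_5 = 7·359441 + 18829 = 2534916, q_5 = 7·21056 + 1103 = 148495 → 2534916/148495
APPEND 20: p_6 = 20·2534916 + 359441 = 51057761, q_6 = 20·148495 + 21056 = 2990956 → 51057761/2990956
APPEND 26: p_7 = 26·51057761 + 2534916 = 1330036702, q_7 = 26·2990956 + 148495 = 77913351 → 1330036702/77913351
APPEND 17: p_8 = 17·1330036702 + 51057761 = 22661681695, q_8 = 17·77913351 + 2990956 = 1327517923 → 22661681695/1327517923
APPEND 23: p_9 = 23·22661681695 + 1330036702 = 522548715687, q_9 = 23·1327517923 + 77913351 = 30610825580 → 522548715687/30610825580
APPEND 27: p_10 = 27·522548715687 + 22661681695 = 14131477005244, q_10 = 27·30610825580 + 1327517923 = 827819808583 → 14131477005244/827819808583
APPEND 31: p_11 = 31·14131477005244 + 522548715687 = 438598335878251, q_11 = 31·827819808583 + 30610825580 = 25693024891653 → 438598335878251/25693024891653
APPEND 14: p_12 = 14·438598335878251 + 14131477005244 = 6154508179300758, q_12 = 14·25693024891653 + 827819808583 = 360530168291725 → 6154508179300758/360530168291725
APPEND 14: p_13 = 14·6154508179300758 + 438598335878251 = 86601712846088863, q_13 = 14·360530168291725 + 25693024891653 = 5073115380975803 → 86601712846088863/5073115380975803
APPEND 11: p_14 = 11·86601712846088863 + 6154508179300758 = 958773349486278251, q_14 = 11·5073115380975803 + 360530168291725 = 56164799359025558 → 958773349486278251/56164799359025558
APPEND 19: p_15 = 19·958773349486278251 + 86601712846088863 = 18303295353085375632, q_15 = 19·56164799359025558 + 5073115380975803 = 1072204303202461405 → 18303295353085375632/1072204303202461405
APPEND 22: p_16 = 22·18303295353085375632 + 958773349486278251 = 403631271117364542155, q_16 = 22·1072204303202461405 + 56164799359025558 = 23644659469813176468 → 403631271117364542155/23644659469813176468
APPEND 40: p_17 = 40·403631271117364542155 + 18303295353085375632 = 16163554140047667061832, q_17 = 40·23644659469813176468 + 1072204303202461405 = 946858583095729520125 → 16163554140047667061832/946858583095729520125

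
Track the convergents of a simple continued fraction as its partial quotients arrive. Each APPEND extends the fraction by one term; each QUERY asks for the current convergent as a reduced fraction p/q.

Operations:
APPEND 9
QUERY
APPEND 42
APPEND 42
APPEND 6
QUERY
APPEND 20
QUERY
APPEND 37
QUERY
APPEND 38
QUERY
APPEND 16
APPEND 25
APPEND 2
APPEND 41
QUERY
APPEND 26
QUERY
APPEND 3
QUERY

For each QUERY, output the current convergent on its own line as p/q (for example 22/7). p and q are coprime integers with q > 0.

APPEND 9: p_0 = 9·1 + 0 = 9, q_0 = 9·0 + 1 = 1 → 9/1
APPEND 42: p_1 = 42·9 + 1 = 379, q_1 = 42·1 + 0 = 42 → 379/42
APPEND 42: p_2 = 42·379 + 9 = 15927, q_2 = 42·42 + 1 = 1765 → 15927/1765
APPEND 6: p_3 = 6·15927 + 379 = 95941, q_3 = 6·1765 + 42 = 10632 → 95941/10632
APPEND 20: p_4 = 20·95941 + 15927 = 1934747, q_4 = 20·10632 + 1765 = 214405 → 1934747/214405
APPEND 37: p_5 = 37·1934747 + 95941 = 71681580, q_5 = 37·214405 + 10632 = 7943617 → 71681580/7943617
APPEND 38: p_6 = 38·71681580 + 1934747 = 2725834787, q_6 = 38·7943617 + 214405 = 302071851 → 2725834787/302071851
APPEND 16: p_7 = 16·2725834787 + 71681580 = 43685038172, q_7 = 16·302071851 + 7943617 = 4841093233 → 43685038172/4841093233
APPEND 25: p_8 = 25·43685038172 + 2725834787 = 1094851789087, q_8 = 25·4841093233 + 302071851 = 121329402676 → 1094851789087/121329402676
APPEND 2: p_9 = 2·1094851789087 + 43685038172 = 2233388616346, q_9 = 2·121329402676 + 4841093233 = 247499898585 → 2233388616346/247499898585
APPEND 41: p_10 = 41·2233388616346 + 1094851789087 = 92663785059273, q_10 = 41·247499898585 + 121329402676 = 10268825244661 → 92663785059273/10268825244661
APPEND 26: p_11 = 26·92663785059273 + 2233388616346 = 2411491800157444, q_11 = 26·10268825244661 + 247499898585 = 267236956259771 → 2411491800157444/267236956259771
APPEND 3: p_12 = 3·2411491800157444 + 92663785059273 = 7327139185531605, q_12 = 3·267236956259771 + 10268825244661 = 811979694023974 → 7327139185531605/811979694023974

9/1
95941/10632
1934747/214405
71681580/7943617
2725834787/302071851
92663785059273/10268825244661
2411491800157444/267236956259771
7327139185531605/811979694023974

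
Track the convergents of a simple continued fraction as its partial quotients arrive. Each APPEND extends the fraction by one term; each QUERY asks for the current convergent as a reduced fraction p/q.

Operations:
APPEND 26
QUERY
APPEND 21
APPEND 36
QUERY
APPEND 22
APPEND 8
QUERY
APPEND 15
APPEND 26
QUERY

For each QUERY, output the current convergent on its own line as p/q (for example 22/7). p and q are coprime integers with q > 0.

26/1
19718/757
3494462/134157
1377627560/52888937

APPEND 26: p_0 = 26·1 + 0 = 26, q_0 = 26·0 + 1 = 1 → 26/1
APPEND 21: p_1 = 21·26 + 1 = 547, q_1 = 21·1 + 0 = 21 → 547/21
APPEND 36: p_2 = 36·547 + 26 = 19718, q_2 = 36·21 + 1 = 757 → 19718/757
APPEND 22: p_3 = 22·19718 + 547 = 434343, q_3 = 22·757 + 21 = 16675 → 434343/16675
APPEND 8: p_4 = 8·434343 + 19718 = 3494462, q_4 = 8·16675 + 757 = 134157 → 3494462/134157
APPEND 15: p_5 = 15·3494462 + 434343 = 52851273, q_5 = 15·134157 + 16675 = 2029030 → 52851273/2029030
APPEND 26: p_6 = 26·52851273 + 3494462 = 1377627560, q_6 = 26·2029030 + 134157 = 52888937 → 1377627560/52888937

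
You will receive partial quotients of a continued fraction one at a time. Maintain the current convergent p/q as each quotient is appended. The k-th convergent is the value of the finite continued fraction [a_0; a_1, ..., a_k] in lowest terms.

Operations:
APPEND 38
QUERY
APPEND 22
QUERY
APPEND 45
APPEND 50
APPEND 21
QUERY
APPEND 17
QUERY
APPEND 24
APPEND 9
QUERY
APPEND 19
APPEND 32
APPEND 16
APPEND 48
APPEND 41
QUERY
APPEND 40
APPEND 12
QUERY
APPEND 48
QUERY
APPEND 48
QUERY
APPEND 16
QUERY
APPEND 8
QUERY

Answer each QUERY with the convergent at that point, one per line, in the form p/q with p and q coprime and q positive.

APPEND 38: p_0 = 38·1 + 0 = 38, q_0 = 38·0 + 1 = 1 → 38/1
APPEND 22: p_1 = 22·38 + 1 = 837, q_1 = 22·1 + 0 = 22 → 837/22
APPEND 45: p_2 = 45·837 + 38 = 37703, q_2 = 45·22 + 1 = 991 → 37703/991
APPEND 50: p_3 = 50·37703 + 837 = 1885987, q_3 = 50·991 + 22 = 49572 → 1885987/49572
APPEND 21: p_4 = 21·1885987 + 37703 = 39643430, q_4 = 21·49572 + 991 = 1042003 → 39643430/1042003
APPEND 17: p_5 = 17·39643430 + 1885987 = 675824297, q_5 = 17·1042003 + 49572 = 17763623 → 675824297/17763623
APPEND 24: p_6 = 24·675824297 + 39643430 = 16259426558, q_6 = 24·17763623 + 1042003 = 427368955 → 16259426558/427368955
APPEND 9: p_7 = 9·16259426558 + 675824297 = 147010663319, q_7 = 9·427368955 + 17763623 = 3864084218 → 147010663319/3864084218
APPEND 19: p_8 = 19·147010663319 + 16259426558 = 2809462029619, q_8 = 19·3864084218 + 427368955 = 73844969097 → 2809462029619/73844969097
APPEND 32: p_9 = 32·2809462029619 + 147010663319 = 90049795611127, q_9 = 32·73844969097 + 3864084218 = 2366903095322 → 90049795611127/2366903095322
APPEND 16: p_10 = 16·90049795611127 + 2809462029619 = 1443606191807651, q_10 = 16·2366903095322 + 73844969097 = 37944294494249 → 1443606191807651/37944294494249
APPEND 48: p_11 = 48·1443606191807651 + 90049795611127 = 69383147002378375, q_11 = 48·37944294494249 + 2366903095322 = 1823693038819274 → 69383147002378375/1823693038819274
APPEND 41: p_12 = 41·69383147002378375 + 1443606191807651 = 2846152633289321026, q_12 = 41·1823693038819274 + 37944294494249 = 74809358886084483 → 2846152633289321026/74809358886084483
APPEND 40: p_13 = 40·2846152633289321026 + 69383147002378375 = 113915488478575219415, q_13 = 40·74809358886084483 + 1823693038819274 = 2994198048482198594 → 113915488478575219415/2994198048482198594
APPEND 12: p_14 = 12·113915488478575219415 + 2846152633289321026 = 1369832014376191954006, q_14 = 12·2994198048482198594 + 74809358886084483 = 36005185940672467611 → 1369832014376191954006/36005185940672467611
APPEND 48: p_15 = 48·1369832014376191954006 + 113915488478575219415 = 65865852178535789011703, q_15 = 48·36005185940672467611 + 2994198048482198594 = 1731243123200760643922 → 65865852178535789011703/1731243123200760643922
APPEND 48: p_16 = 48·65865852178535789011703 + 1369832014376191954006 = 3162930736584094064515750, q_16 = 48·1731243123200760643922 + 36005185940672467611 = 83135675099577183375867 → 3162930736584094064515750/83135675099577183375867
APPEND 16: p_17 = 16·3162930736584094064515750 + 65865852178535789011703 = 50672757637524040821263703, q_17 = 16·83135675099577183375867 + 1731243123200760643922 = 1331902044716435694657794 → 50672757637524040821263703/1331902044716435694657794
APPEND 8: p_18 = 8·50672757637524040821263703 + 3162930736584094064515750 = 408544991836776420634625374, q_18 = 8·1331902044716435694657794 + 83135675099577183375867 = 10738352032831062740638219 → 408544991836776420634625374/10738352032831062740638219

38/1
837/22
39643430/1042003
675824297/17763623
147010663319/3864084218
2846152633289321026/74809358886084483
1369832014376191954006/36005185940672467611
65865852178535789011703/1731243123200760643922
3162930736584094064515750/83135675099577183375867
50672757637524040821263703/1331902044716435694657794
408544991836776420634625374/10738352032831062740638219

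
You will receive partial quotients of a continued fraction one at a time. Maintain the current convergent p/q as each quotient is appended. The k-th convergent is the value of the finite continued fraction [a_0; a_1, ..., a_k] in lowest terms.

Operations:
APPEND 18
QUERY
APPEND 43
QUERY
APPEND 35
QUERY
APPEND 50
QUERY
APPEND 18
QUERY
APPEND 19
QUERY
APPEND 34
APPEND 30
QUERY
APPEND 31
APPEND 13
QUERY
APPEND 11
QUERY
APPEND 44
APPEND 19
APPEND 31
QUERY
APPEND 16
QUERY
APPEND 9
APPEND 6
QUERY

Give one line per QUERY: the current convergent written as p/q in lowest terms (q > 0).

18/1
775/43
27143/1506
1357925/75343
24469793/1357680
466283992/25871263
476810049622/26455289923
192837675679061/10699389876978
2136011422133474/118514283614993
55630847101321768724/3086617385464700083
891885059097311919481/49485277911228613051
49387463332960086183799/2740209989430361918303

APPEND 18: p_0 = 18·1 + 0 = 18, q_0 = 18·0 + 1 = 1 → 18/1
APPEND 43: p_1 = 43·18 + 1 = 775, q_1 = 43·1 + 0 = 43 → 775/43
APPEND 35: p_2 = 35·775 + 18 = 27143, q_2 = 35·43 + 1 = 1506 → 27143/1506
APPEND 50: p_3 = 50·27143 + 775 = 1357925, q_3 = 50·1506 + 43 = 75343 → 1357925/75343
APPEND 18: p_4 = 18·1357925 + 27143 = 24469793, q_4 = 18·75343 + 1506 = 1357680 → 24469793/1357680
APPEND 19: p_5 = 19·24469793 + 1357925 = 466283992, q_5 = 19·1357680 + 75343 = 25871263 → 466283992/25871263
APPEND 34: p_6 = 34·466283992 + 24469793 = 15878125521, q_6 = 34·25871263 + 1357680 = 880980622 → 15878125521/880980622
APPEND 30: p_7 = 30·15878125521 + 466283992 = 476810049622, q_7 = 30·880980622 + 25871263 = 26455289923 → 476810049622/26455289923
APPEND 31: p_8 = 31·476810049622 + 15878125521 = 14796989663803, q_8 = 31·26455289923 + 880980622 = 820994968235 → 14796989663803/820994968235
APPEND 13: p_9 = 13·14796989663803 + 476810049622 = 192837675679061, q_9 = 13·820994968235 + 26455289923 = 10699389876978 → 192837675679061/10699389876978
APPEND 11: p_10 = 11·192837675679061 + 14796989663803 = 2136011422133474, q_10 = 11·10699389876978 + 820994968235 = 118514283614993 → 2136011422133474/118514283614993
APPEND 44: p_11 = 44·2136011422133474 + 192837675679061 = 94177340249551917, q_11 = 44·118514283614993 + 10699389876978 = 5225327868936670 → 94177340249551917/5225327868936670
APPEND 19: p_12 = 19·94177340249551917 + 2136011422133474 = 1791505476163619897, q_12 = 19·5225327868936670 + 118514283614993 = 99399743793411723 → 1791505476163619897/99399743793411723
APPEND 31: p_13 = 31·1791505476163619897 + 94177340249551917 = 55630847101321768724, q_13 = 31·99399743793411723 + 5225327868936670 = 3086617385464700083 → 55630847101321768724/3086617385464700083
APPEND 16: p_14 = 16·55630847101321768724 + 1791505476163619897 = 891885059097311919481, q_14 = 16·3086617385464700083 + 99399743793411723 = 49485277911228613051 → 891885059097311919481/49485277911228613051
APPEND 9: p_15 = 9·891885059097311919481 + 55630847101321768724 = 8082596378977129044053, q_15 = 9·49485277911228613051 + 3086617385464700083 = 448454118586522217542 → 8082596378977129044053/448454118586522217542
APPEND 6: p_16 = 6·8082596378977129044053 + 891885059097311919481 = 49387463332960086183799, q_16 = 6·448454118586522217542 + 49485277911228613051 = 2740209989430361918303 → 49387463332960086183799/2740209989430361918303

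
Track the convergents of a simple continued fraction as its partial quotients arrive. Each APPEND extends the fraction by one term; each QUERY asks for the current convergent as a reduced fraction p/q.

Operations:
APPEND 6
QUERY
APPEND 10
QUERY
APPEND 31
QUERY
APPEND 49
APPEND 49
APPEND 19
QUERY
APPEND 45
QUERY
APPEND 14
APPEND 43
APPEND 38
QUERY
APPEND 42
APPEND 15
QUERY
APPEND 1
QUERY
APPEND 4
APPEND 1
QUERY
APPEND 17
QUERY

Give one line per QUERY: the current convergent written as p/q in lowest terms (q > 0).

6/1
61/10
1897/311
86725091/14217977
3907188678/640556477
89725817532969/14709925297051
56652387322579644/9287765866368811
60423231422916089/9905969595773595
358768544437160089/58817613845236786
6397410568445965513/1048811079618488553

APPEND 6: p_0 = 6·1 + 0 = 6, q_0 = 6·0 + 1 = 1 → 6/1
APPEND 10: p_1 = 10·6 + 1 = 61, q_1 = 10·1 + 0 = 10 → 61/10
APPEND 31: p_2 = 31·61 + 6 = 1897, q_2 = 31·10 + 1 = 311 → 1897/311
APPEND 49: p_3 = 49·1897 + 61 = 93014, q_3 = 49·311 + 10 = 15249 → 93014/15249
APPEND 49: p_4 = 49·93014 + 1897 = 4559583, q_4 = 49·15249 + 311 = 747512 → 4559583/747512
APPEND 19: p_5 = 19·4559583 + 93014 = 86725091, q_5 = 19·747512 + 15249 = 14217977 → 86725091/14217977
APPEND 45: p_6 = 45·86725091 + 4559583 = 3907188678, q_6 = 45·14217977 + 747512 = 640556477 → 3907188678/640556477
APPEND 14: p_7 = 14·3907188678 + 86725091 = 54787366583, q_7 = 14·640556477 + 14217977 = 8982008655 → 54787366583/8982008655
APPEND 43: p_8 = 43·54787366583 + 3907188678 = 2359763951747, q_8 = 43·8982008655 + 640556477 = 386866928642 → 2359763951747/386866928642
APPEND 38: p_9 = 38·2359763951747 + 54787366583 = 89725817532969, q_9 = 38·386866928642 + 8982008655 = 14709925297051 → 89725817532969/14709925297051
APPEND 42: p_10 = 42·89725817532969 + 2359763951747 = 3770844100336445, q_10 = 42·14709925297051 + 386866928642 = 618203729404784 → 3770844100336445/618203729404784
APPEND 15: p_11 = 15·3770844100336445 + 89725817532969 = 56652387322579644, q_11 = 15·618203729404784 + 14709925297051 = 9287765866368811 → 56652387322579644/9287765866368811
APPEND 1: p_12 = 1·56652387322579644 + 3770844100336445 = 60423231422916089, q_12 = 1·9287765866368811 + 618203729404784 = 9905969595773595 → 60423231422916089/9905969595773595
APPEND 4: p_13 = 4·60423231422916089 + 56652387322579644 = 298345313014244000, q_13 = 4·9905969595773595 + 9287765866368811 = 48911644249463191 → 298345313014244000/48911644249463191
APPEND 1: p_14 = 1·298345313014244000 + 60423231422916089 = 358768544437160089, q_14 = 1·48911644249463191 + 9905969595773595 = 58817613845236786 → 358768544437160089/58817613845236786
APPEND 17: p_15 = 17·358768544437160089 + 298345313014244000 = 6397410568445965513, q_15 = 17·58817613845236786 + 48911644249463191 = 1048811079618488553 → 6397410568445965513/1048811079618488553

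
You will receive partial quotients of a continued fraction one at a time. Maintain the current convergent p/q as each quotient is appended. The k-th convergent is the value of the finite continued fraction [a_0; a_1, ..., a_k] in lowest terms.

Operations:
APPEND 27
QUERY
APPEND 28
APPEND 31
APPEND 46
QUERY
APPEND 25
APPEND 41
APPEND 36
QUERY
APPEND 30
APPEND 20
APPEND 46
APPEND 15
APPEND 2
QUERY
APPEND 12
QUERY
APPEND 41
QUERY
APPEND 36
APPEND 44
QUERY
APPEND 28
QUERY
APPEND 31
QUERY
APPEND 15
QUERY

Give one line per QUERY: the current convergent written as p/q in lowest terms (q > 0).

27/1
1081481/40002
40007319879/1479797435
34404361032473042/1272554256637201
429500380199276443/15886431854787382
17643919949202807205/652616260302919863
27984511136215217583417/1035095775581738627663
784201922432577592671499/29006191788091441477014
24338244106546120590399886/900227041206416424415097
365857863520624386448669789/13532411809884337807703469

APPEND 27: p_0 = 27·1 + 0 = 27, q_0 = 27·0 + 1 = 1 → 27/1
APPEND 28: p_1 = 28·27 + 1 = 757, q_1 = 28·1 + 0 = 28 → 757/28
APPEND 31: p_2 = 31·757 + 27 = 23494, q_2 = 31·28 + 1 = 869 → 23494/869
APPEND 46: p_3 = 46·23494 + 757 = 1081481, q_3 = 46·869 + 28 = 40002 → 1081481/40002
APPEND 25: p_4 = 25·1081481 + 23494 = 27060519, q_4 = 25·40002 + 869 = 1000919 → 27060519/1000919
APPEND 41: p_5 = 41·27060519 + 1081481 = 1110562760, q_5 = 41·1000919 + 40002 = 41077681 → 1110562760/41077681
APPEND 36: p_6 = 36·1110562760 + 27060519 = 40007319879, q_6 = 36·41077681 + 1000919 = 1479797435 → 40007319879/1479797435
APPEND 30: p_7 = 30·40007319879 + 1110562760 = 1201330159130, q_7 = 30·1479797435 + 41077681 = 44435000731 → 1201330159130/44435000731
APPEND 20: p_8 = 20·1201330159130 + 40007319879 = 24066610502479, q_8 = 20·44435000731 + 1479797435 = 890179812055 → 24066610502479/890179812055
APPEND 46: p_9 = 46·24066610502479 + 1201330159130 = 1108265413273164, q_9 = 46·890179812055 + 44435000731 = 40992706355261 → 1108265413273164/40992706355261
APPEND 15: p_10 = 15·1108265413273164 + 24066610502479 = 16648047809599939, q_10 = 15·40992706355261 + 890179812055 = 615780775140970 → 16648047809599939/615780775140970
APPEND 2: p_11 = 2·16648047809599939 + 1108265413273164 = 34404361032473042, q_11 = 2·615780775140970 + 40992706355261 = 1272554256637201 → 34404361032473042/1272554256637201
APPEND 12: p_12 = 12·34404361032473042 + 16648047809599939 = 429500380199276443, q_12 = 12·1272554256637201 + 615780775140970 = 15886431854787382 → 429500380199276443/15886431854787382
APPEND 41: p_13 = 41·429500380199276443 + 34404361032473042 = 17643919949202807205, q_13 = 41·15886431854787382 + 1272554256637201 = 652616260302919863 → 17643919949202807205/652616260302919863
APPEND 36: p_14 = 36·17643919949202807205 + 429500380199276443 = 635610618551500335823, q_14 = 36·652616260302919863 + 15886431854787382 = 23510071802759902450 → 635610618551500335823/23510071802759902450
APPEND 44: p_15 = 44·635610618551500335823 + 17643919949202807205 = 27984511136215217583417, q_15 = 44·23510071802759902450 + 652616260302919863 = 1035095775581738627663 → 27984511136215217583417/1035095775581738627663
APPEND 28: p_16 = 28·27984511136215217583417 + 635610618551500335823 = 784201922432577592671499, q_16 = 28·1035095775581738627663 + 23510071802759902450 = 29006191788091441477014 → 784201922432577592671499/29006191788091441477014
APPEND 31: p_17 = 31·784201922432577592671499 + 27984511136215217583417 = 24338244106546120590399886, q_17 = 31·29006191788091441477014 + 1035095775581738627663 = 900227041206416424415097 → 24338244106546120590399886/900227041206416424415097
APPEND 15: p_18 = 15·24338244106546120590399886 + 784201922432577592671499 = 365857863520624386448669789, q_18 = 15·900227041206416424415097 + 29006191788091441477014 = 13532411809884337807703469 → 365857863520624386448669789/13532411809884337807703469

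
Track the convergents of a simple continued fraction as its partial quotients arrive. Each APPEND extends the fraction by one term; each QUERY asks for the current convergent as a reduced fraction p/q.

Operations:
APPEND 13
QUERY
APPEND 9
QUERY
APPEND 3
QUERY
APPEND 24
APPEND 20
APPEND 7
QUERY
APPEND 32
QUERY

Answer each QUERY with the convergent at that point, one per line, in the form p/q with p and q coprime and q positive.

APPEND 13: p_0 = 13·1 + 0 = 13, q_0 = 13·0 + 1 = 1 → 13/1
APPEND 9: p_1 = 9·13 + 1 = 118, q_1 = 9·1 + 0 = 9 → 118/9
APPEND 3: p_2 = 3·118 + 13 = 367, q_2 = 3·9 + 1 = 28 → 367/28
APPEND 24: p_3 = 24·367 + 118 = 8926, q_3 = 24·28 + 9 = 681 → 8926/681
APPEND 20: p_4 = 20·8926 + 367 = 178887, q_4 = 20·681 + 28 = 13648 → 178887/13648
APPEND 7: p_5 = 7·178887 + 8926 = 1261135, q_5 = 7·13648 + 681 = 96217 → 1261135/96217
APPEND 32: p_6 = 32·1261135 + 178887 = 40535207, q_6 = 32·96217 + 13648 = 3092592 → 40535207/3092592

13/1
118/9
367/28
1261135/96217
40535207/3092592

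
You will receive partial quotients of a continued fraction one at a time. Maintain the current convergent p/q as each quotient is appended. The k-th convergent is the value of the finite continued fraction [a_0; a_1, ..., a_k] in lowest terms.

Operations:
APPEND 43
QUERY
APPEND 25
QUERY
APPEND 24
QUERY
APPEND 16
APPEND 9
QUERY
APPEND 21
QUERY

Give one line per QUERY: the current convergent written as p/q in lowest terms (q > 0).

APPEND 43: p_0 = 43·1 + 0 = 43, q_0 = 43·0 + 1 = 1 → 43/1
APPEND 25: p_1 = 25·43 + 1 = 1076, q_1 = 25·1 + 0 = 25 → 1076/25
APPEND 24: p_2 = 24·1076 + 43 = 25867, q_2 = 24·25 + 1 = 601 → 25867/601
APPEND 16: p_3 = 16·25867 + 1076 = 414948, q_3 = 16·601 + 25 = 9641 → 414948/9641
APPEND 9: p_4 = 9·414948 + 25867 = 3760399, q_4 = 9·9641 + 601 = 87370 → 3760399/87370
APPEND 21: p_5 = 21·3760399 + 414948 = 79383327, q_5 = 21·87370 + 9641 = 1844411 → 79383327/1844411

43/1
1076/25
25867/601
3760399/87370
79383327/1844411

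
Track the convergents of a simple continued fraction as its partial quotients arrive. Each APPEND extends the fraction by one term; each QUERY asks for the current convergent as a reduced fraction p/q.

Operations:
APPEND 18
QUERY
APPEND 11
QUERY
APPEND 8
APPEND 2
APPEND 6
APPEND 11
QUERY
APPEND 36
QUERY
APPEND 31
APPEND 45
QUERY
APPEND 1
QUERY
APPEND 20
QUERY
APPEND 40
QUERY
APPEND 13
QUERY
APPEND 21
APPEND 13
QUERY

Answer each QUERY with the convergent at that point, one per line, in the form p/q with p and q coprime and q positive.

APPEND 18: p_0 = 18·1 + 0 = 18, q_0 = 18·0 + 1 = 1 → 18/1
APPEND 11: p_1 = 11·18 + 1 = 199, q_1 = 11·1 + 0 = 11 → 199/11
APPEND 8: p_2 = 8·199 + 18 = 1610, q_2 = 8·11 + 1 = 89 → 1610/89
APPEND 2: p_3 = 2·1610 + 199 = 3419, q_3 = 2·89 + 11 = 189 → 3419/189
APPEND 6: p_4 = 6·3419 + 1610 = 22124, q_4 = 6·189 + 89 = 1223 → 22124/1223
APPEND 11: p_5 = 11·22124 + 3419 = 246783, q_5 = 11·1223 + 189 = 13642 → 246783/13642
APPEND 36: p_6 = 36·246783 + 22124 = 8906312, q_6 = 36·13642 + 1223 = 492335 → 8906312/492335
APPEND 31: p_7 = 31·8906312 + 246783 = 276342455, q_7 = 31·492335 + 13642 = 15276027 → 276342455/15276027
APPEND 45: p_8 = 45·276342455 + 8906312 = 12444316787, q_8 = 45·15276027 + 492335 = 687913550 → 12444316787/687913550
APPEND 1: p_9 = 1·12444316787 + 276342455 = 12720659242, q_9 = 1·687913550 + 15276027 = 703189577 → 12720659242/703189577
APPEND 20: p_10 = 20·12720659242 + 12444316787 = 266857501627, q_10 = 20·703189577 + 687913550 = 14751705090 → 266857501627/14751705090
APPEND 40: p_11 = 40·266857501627 + 12720659242 = 10687020724322, q_11 = 40·14751705090 + 703189577 = 590771393177 → 10687020724322/590771393177
APPEND 13: p_12 = 13·10687020724322 + 266857501627 = 139198126917813, q_12 = 13·590771393177 + 14751705090 = 7694779816391 → 139198126917813/7694779816391
APPEND 21: p_13 = 21·139198126917813 + 10687020724322 = 2933847685998395, q_13 = 21·7694779816391 + 590771393177 = 162181147537388 → 2933847685998395/162181147537388
APPEND 13: p_14 = 13·2933847685998395 + 139198126917813 = 38279218044896948, q_14 = 13·162181147537388 + 7694779816391 = 2116049697802435 → 38279218044896948/2116049697802435

18/1
199/11
246783/13642
8906312/492335
12444316787/687913550
12720659242/703189577
266857501627/14751705090
10687020724322/590771393177
139198126917813/7694779816391
38279218044896948/2116049697802435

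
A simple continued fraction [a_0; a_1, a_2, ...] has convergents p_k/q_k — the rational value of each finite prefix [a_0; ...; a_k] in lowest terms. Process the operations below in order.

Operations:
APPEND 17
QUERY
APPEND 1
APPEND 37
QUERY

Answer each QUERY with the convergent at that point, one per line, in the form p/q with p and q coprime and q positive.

APPEND 17: p_0 = 17·1 + 0 = 17, q_0 = 17·0 + 1 = 1 → 17/1
APPEND 1: p_1 = 1·17 + 1 = 18, q_1 = 1·1 + 0 = 1 → 18/1
APPEND 37: p_2 = 37·18 + 17 = 683, q_2 = 37·1 + 1 = 38 → 683/38

17/1
683/38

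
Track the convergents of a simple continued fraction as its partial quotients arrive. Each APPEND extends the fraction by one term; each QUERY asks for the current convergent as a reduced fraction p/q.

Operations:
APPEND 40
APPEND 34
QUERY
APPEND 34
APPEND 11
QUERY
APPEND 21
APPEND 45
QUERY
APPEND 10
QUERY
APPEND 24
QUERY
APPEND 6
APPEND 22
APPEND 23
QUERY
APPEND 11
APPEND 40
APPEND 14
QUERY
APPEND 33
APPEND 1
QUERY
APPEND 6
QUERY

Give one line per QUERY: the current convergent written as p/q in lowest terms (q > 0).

1361/34
510815/12761
485315120/12123971
4863924629/121508848
117219506216/2928336323
361743796338943/9036955815931
2246191509931427981/56113563341803250
76530668239880767857/1911862136813160671
533468486169233947018/13326921394350321447

APPEND 40: p_0 = 40·1 + 0 = 40, q_0 = 40·0 + 1 = 1 → 40/1
APPEND 34: p_1 = 34·40 + 1 = 1361, q_1 = 34·1 + 0 = 34 → 1361/34
APPEND 34: p_2 = 34·1361 + 40 = 46314, q_2 = 34·34 + 1 = 1157 → 46314/1157
APPEND 11: p_3 = 11·46314 + 1361 = 510815, q_3 = 11·1157 + 34 = 12761 → 510815/12761
APPEND 21: p_4 = 21·510815 + 46314 = 10773429, q_4 = 21·12761 + 1157 = 269138 → 10773429/269138
APPEND 45: p_5 = 45·10773429 + 510815 = 485315120, q_5 = 45·269138 + 12761 = 12123971 → 485315120/12123971
APPEND 10: p_6 = 10·485315120 + 10773429 = 4863924629, q_6 = 10·12123971 + 269138 = 121508848 → 4863924629/121508848
APPEND 24: p_7 = 24·4863924629 + 485315120 = 117219506216, q_7 = 24·121508848 + 12123971 = 2928336323 → 117219506216/2928336323
APPEND 6: p_8 = 6·117219506216 + 4863924629 = 708180961925, q_8 = 6·2928336323 + 121508848 = 17691526786 → 708180961925/17691526786
APPEND 22: p_9 = 22·708180961925 + 117219506216 = 15697200668566, q_9 = 22·17691526786 + 2928336323 = 392141925615 → 15697200668566/392141925615
APPEND 23: p_10 = 23·15697200668566 + 708180961925 = 361743796338943, q_10 = 23·392141925615 + 17691526786 = 9036955815931 → 361743796338943/9036955815931
APPEND 11: p_11 = 11·361743796338943 + 15697200668566 = 3994878960396939, q_11 = 11·9036955815931 + 392141925615 = 99798655900856 → 3994878960396939/99798655900856
APPEND 40: p_12 = 40·3994878960396939 + 361743796338943 = 160156902212216503, q_12 = 40·99798655900856 + 9036955815931 = 4000983191850171 → 160156902212216503/4000983191850171
APPEND 14: p_13 = 14·160156902212216503 + 3994878960396939 = 2246191509931427981, q_13 = 14·4000983191850171 + 99798655900856 = 56113563341803250 → 2246191509931427981/56113563341803250
APPEND 33: p_14 = 33·2246191509931427981 + 160156902212216503 = 74284476729949339876, q_14 = 33·56113563341803250 + 4000983191850171 = 1855748573471357421 → 74284476729949339876/1855748573471357421
APPEND 1: p_15 = 1·74284476729949339876 + 2246191509931427981 = 76530668239880767857, q_15 = 1·1855748573471357421 + 56113563341803250 = 1911862136813160671 → 76530668239880767857/1911862136813160671
APPEND 6: p_16 = 6·76530668239880767857 + 74284476729949339876 = 533468486169233947018, q_16 = 6·1911862136813160671 + 1855748573471357421 = 13326921394350321447 → 533468486169233947018/13326921394350321447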